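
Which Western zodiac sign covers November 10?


Date: November 10
Conventional tropical zodiac dates: Scorpio from October 23 onward; Sagittarius starts November 22
November 10 falls within the Scorpio range

Scorpio


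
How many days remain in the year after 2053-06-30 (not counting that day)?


Day of year: 181 of 365
Remaining = 365 - 181

184 days


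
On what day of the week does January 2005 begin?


Target: January 1, 2005
Anchor: Jan 1, 2005. With p = 2005 - 1 = 2004: (p + p//4 - p//100 + p//400) mod 7 = (2004 + 501 - 20 + 5) mod 7 = 2490 mod 7 = 5 -> Saturday (Mon=0 ... Sun=6)
Offset from anchor: 0 days
Weekday index = (5 + 0) mod 7 = 5

Saturday


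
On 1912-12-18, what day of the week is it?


Date: December 18, 1912
Anchor: Jan 1, 1912. With p = 1912 - 1 = 1911: (p + p//4 - p//100 + p//400) mod 7 = (1911 + 477 - 19 + 4) mod 7 = 2373 mod 7 = 0 -> Monday (Mon=0 ... Sun=6)
Days before December (Jan-Nov): 335; offset = 335 + 18 - 1 = 352
Weekday index = (0 + 352) mod 7 = 2

Day of the week: Wednesday


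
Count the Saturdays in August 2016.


August 2016 has 31 days
Anchor: Jan 1, 2016. With p = 2016 - 1 = 2015: (p + p//4 - p//100 + p//400) mod 7 = (2015 + 503 - 20 + 5) mod 7 = 2503 mod 7 = 4 -> Friday (Mon=0 ... Sun=6)
Days before August (Jan-Jul): 213; August 1 index = (4 + 213) mod 7 = 0 -> Monday
First Saturday is August 6
Saturdays: 6, 13, 20, 27

4 Saturdays


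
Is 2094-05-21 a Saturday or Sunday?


Anchor: Jan 1, 2094. With p = 2094 - 1 = 2093: (p + p//4 - p//100 + p//400) mod 7 = (2093 + 523 - 20 + 5) mod 7 = 2601 mod 7 = 4 -> Friday (Mon=0 ... Sun=6)
Day of year: 141; offset = 140
Weekday index = (4 + 140) mod 7 = 4 -> Friday
Weekend days: Saturday, Sunday

No


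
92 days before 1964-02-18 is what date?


Start: 1964-02-18, subtract 92 days
Back 18 days from February 18 reaches January 31, 1964 -> 74 left
January 1964 has 31 days -> back to December 31, 1963 -> 43 left
December 1963 has 31 days -> back to November 30, 1963 -> 12 left
November 1963: 30 - 12 = 18 -> lands on November 18

Result: 1963-11-18


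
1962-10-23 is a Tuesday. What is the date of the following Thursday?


Current: Tuesday
Target: Thursday
Days ahead: 2

Next Thursday: 1962-10-25


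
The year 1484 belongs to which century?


Century = (year - 1) // 100 + 1
= (1484 - 1) // 100 + 1
= 1483 // 100 + 1
= 14 + 1

15th century


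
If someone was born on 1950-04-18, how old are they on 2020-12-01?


Birth: 1950-04-18
Reference: 2020-12-01
Year difference: 2020 - 1950 = 70

70 years old


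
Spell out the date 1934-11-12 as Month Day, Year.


ISO 1934-11-12 parses as year=1934, month=11, day=12
Month 11 -> November

November 12, 1934


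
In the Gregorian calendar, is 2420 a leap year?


Gregorian leap year rule: divisible by 4, but not by 100, unless also by 400.
2420 is divisible by 4 but not 100 -> leap year

Yes


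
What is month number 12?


Month 12 of 12

December


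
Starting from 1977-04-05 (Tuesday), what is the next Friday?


Current: Tuesday
Target: Friday
Days ahead: 3

Next Friday: 1977-04-08


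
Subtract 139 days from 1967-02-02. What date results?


Start: 1967-02-02, subtract 139 days
Back 2 days from February 2 reaches January 31, 1967 -> 137 left
January 1967 has 31 days -> back to December 31, 1966 -> 106 left
December 1966 has 31 days -> back to November 30, 1966 -> 75 left
November 1966 has 30 days -> back to October 31, 1966 -> 45 left
October 1966 has 31 days -> back to September 30, 1966 -> 14 left
September 1966: 30 - 14 = 16 -> lands on September 16

Result: 1966-09-16


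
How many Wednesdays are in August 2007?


August 2007 has 31 days
Anchor: Jan 1, 2007. With p = 2007 - 1 = 2006: (p + p//4 - p//100 + p//400) mod 7 = (2006 + 501 - 20 + 5) mod 7 = 2492 mod 7 = 0 -> Monday (Mon=0 ... Sun=6)
Days before August (Jan-Jul): 212; August 1 index = (0 + 212) mod 7 = 2 -> Wednesday
First Wednesday is August 1
Wednesdays: 1, 8, 15, 22, 29

5 Wednesdays


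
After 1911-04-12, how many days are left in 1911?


Day of year: 102 of 365
Remaining = 365 - 102

263 days


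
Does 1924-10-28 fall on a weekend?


Anchor: Jan 1, 1924. With p = 1924 - 1 = 1923: (p + p//4 - p//100 + p//400) mod 7 = (1923 + 480 - 19 + 4) mod 7 = 2388 mod 7 = 1 -> Tuesday (Mon=0 ... Sun=6)
Day of year: 302; offset = 301
Weekday index = (1 + 301) mod 7 = 1 -> Tuesday
Weekend days: Saturday, Sunday

No


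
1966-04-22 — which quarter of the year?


Month: April (month 4)
Q1: Jan-Mar, Q2: Apr-Jun, Q3: Jul-Sep, Q4: Oct-Dec

Q2


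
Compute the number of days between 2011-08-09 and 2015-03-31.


From 2011-08-09 to 2015-03-31
2011-08-09: days before August = 31 + 28 + 31 + 30 + 31 + 30 + 31 = 212 (2011 is not a leap year); day of year = 212 + 9 = 221
2015-03-31: days before March = 31 + 28 = 59 (2015 is not a leap year); day of year = 59 + 31 = 90
Rest of 2011: 365 - 221 = 144
Full years 2012 (366), 2013 (365), 2014 (365): 1096
Total = 144 + 1096 + 90 = 1330

1330 days


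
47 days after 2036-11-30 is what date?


Start: 2036-11-30, add 47 days
November 30 is the last day of November 2036 -> 47 left
December 2036 has 31 days -> 16 left
January 2037: 16 <= 31 -> lands on January 16

Result: 2037-01-16


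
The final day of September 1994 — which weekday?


September 1994 has 30 days
Anchor: Jan 1, 1994. With p = 1994 - 1 = 1993: (p + p//4 - p//100 + p//400) mod 7 = (1993 + 498 - 19 + 4) mod 7 = 2476 mod 7 = 5 -> Saturday (Mon=0 ... Sun=6)
Days before September (Jan-Aug): 243; September 1 index = (5 + 243) mod 7 = 3 -> Thursday
Last day offset: 30 - 1 = 29 days
Weekday index = (3 + 29) mod 7 = 4

Friday, September 30


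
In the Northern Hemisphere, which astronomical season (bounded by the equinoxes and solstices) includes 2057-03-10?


Date: March 10
Astronomical Winter (approx.; exact equinox/solstice day varies by year): December 21 to March 19
March 10 falls within the Winter window

Winter


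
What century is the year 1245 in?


Century = (year - 1) // 100 + 1
= (1245 - 1) // 100 + 1
= 1244 // 100 + 1
= 12 + 1

13th century


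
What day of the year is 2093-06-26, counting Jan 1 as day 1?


Date: June 26, 2093
Days in months 1 through 5: 151
Plus 26 days in June

Day of year: 177


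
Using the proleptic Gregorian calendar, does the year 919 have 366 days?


Gregorian leap year rule: divisible by 4, but not by 100, unless also by 400.
919 is not divisible by 4 -> not a leap year

No


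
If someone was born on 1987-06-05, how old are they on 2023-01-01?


Birth: 1987-06-05
Reference: 2023-01-01
Year difference: 2023 - 1987 = 36
Birthday not yet reached in 2023, subtract 1

35 years old


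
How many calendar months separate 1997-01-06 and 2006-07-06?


From January 1997 to July 2006
9 years * 12 = 108 months, plus 6 months = 114

114 months


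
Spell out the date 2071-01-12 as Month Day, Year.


ISO 2071-01-12 parses as year=2071, month=01, day=12
Month 1 -> January

January 12, 2071


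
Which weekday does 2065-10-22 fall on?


Date: October 22, 2065
Anchor: Jan 1, 2065. With p = 2065 - 1 = 2064: (p + p//4 - p//100 + p//400) mod 7 = (2064 + 516 - 20 + 5) mod 7 = 2565 mod 7 = 3 -> Thursday (Mon=0 ... Sun=6)
Days before October (Jan-Sep): 273; offset = 273 + 22 - 1 = 294
Weekday index = (3 + 294) mod 7 = 3

Day of the week: Thursday


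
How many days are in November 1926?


November 1926

30 days


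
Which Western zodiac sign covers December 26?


Date: December 26
Conventional tropical zodiac dates: Capricorn from December 22 onward; Aquarius starts January 20
December 26 falls within the Capricorn range

Capricorn


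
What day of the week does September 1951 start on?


Target: September 1, 1951
Anchor: Jan 1, 1951. With p = 1951 - 1 = 1950: (p + p//4 - p//100 + p//400) mod 7 = (1950 + 487 - 19 + 4) mod 7 = 2422 mod 7 = 0 -> Monday (Mon=0 ... Sun=6)
Days before September (Jan-Aug): 243 days
Weekday index = (0 + 243) mod 7 = 5

Saturday


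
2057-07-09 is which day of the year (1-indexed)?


Date: July 9, 2057
Days in months 1 through 6: 181
Plus 9 days in July

Day of year: 190


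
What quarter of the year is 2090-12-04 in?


Month: December (month 12)
Q1: Jan-Mar, Q2: Apr-Jun, Q3: Jul-Sep, Q4: Oct-Dec

Q4


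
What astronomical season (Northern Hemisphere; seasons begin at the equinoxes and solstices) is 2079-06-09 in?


Date: June 9
Astronomical Spring (approx.; exact equinox/solstice day varies by year): March 20 to June 20
June 9 falls within the Spring window

Spring


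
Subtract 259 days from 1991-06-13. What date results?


Start: 1991-06-13, subtract 259 days
Back 13 days from June 13 reaches May 31, 1991 -> 246 left
May 1991 has 31 days -> back to April 30, 1991 -> 215 left
April 1991 has 30 days -> back to March 31, 1991 -> 185 left
March 1991 has 31 days -> back to February 28, 1991 -> 154 left
February 1991 has 28 days -> back to January 31, 1991 -> 126 left
January 1991 has 31 days -> back to December 31, 1990 -> 95 left
December 1990 has 31 days -> back to November 30, 1990 -> 64 left
November 1990 has 30 days -> back to October 31, 1990 -> 34 left
October 1990 has 31 days -> back to September 30, 1990 -> 3 left
September 1990: 30 - 3 = 27 -> lands on September 27

Result: 1990-09-27


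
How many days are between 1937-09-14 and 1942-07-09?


From 1937-09-14 to 1942-07-09
1937-09-14: days before September = 31 + 28 + 31 + 30 + 31 + 30 + 31 + 31 = 243 (1937 is not a leap year); day of year = 243 + 14 = 257
1942-07-09: days before July = 31 + 28 + 31 + 30 + 31 + 30 = 181 (1942 is not a leap year); day of year = 181 + 9 = 190
Rest of 1937: 365 - 257 = 108
Full years 1938 (365), 1939 (365), 1940 (366), 1941 (365): 1461
Total = 108 + 1461 + 190 = 1759

1759 days


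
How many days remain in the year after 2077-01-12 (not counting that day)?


Day of year: 12 of 365
Remaining = 365 - 12

353 days


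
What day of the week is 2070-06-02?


Date: June 2, 2070
Anchor: Jan 1, 2070. With p = 2070 - 1 = 2069: (p + p//4 - p//100 + p//400) mod 7 = (2069 + 517 - 20 + 5) mod 7 = 2571 mod 7 = 2 -> Wednesday (Mon=0 ... Sun=6)
Days before June (Jan-May): 151; offset = 151 + 2 - 1 = 152
Weekday index = (2 + 152) mod 7 = 0

Day of the week: Monday


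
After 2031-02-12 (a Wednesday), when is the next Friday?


Current: Wednesday
Target: Friday
Days ahead: 2

Next Friday: 2031-02-14


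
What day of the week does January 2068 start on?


Target: January 1, 2068
Anchor: Jan 1, 2068. With p = 2068 - 1 = 2067: (p + p//4 - p//100 + p//400) mod 7 = (2067 + 516 - 20 + 5) mod 7 = 2568 mod 7 = 6 -> Sunday (Mon=0 ... Sun=6)
Offset from anchor: 0 days
Weekday index = (6 + 0) mod 7 = 6

Sunday


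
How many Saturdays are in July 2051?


July 2051 has 31 days
Anchor: Jan 1, 2051. With p = 2051 - 1 = 2050: (p + p//4 - p//100 + p//400) mod 7 = (2050 + 512 - 20 + 5) mod 7 = 2547 mod 7 = 6 -> Sunday (Mon=0 ... Sun=6)
Days before July (Jan-Jun): 181; July 1 index = (6 + 181) mod 7 = 5 -> Saturday
First Saturday is July 1
Saturdays: 1, 8, 15, 22, 29

5 Saturdays


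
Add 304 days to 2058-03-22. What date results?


Start: 2058-03-22, add 304 days
March 2058 has 31 days: 31 - 22 = 9 days to March 31 -> 295 left
April 2058 has 30 days -> 265 left
May 2058 has 31 days -> 234 left
June 2058 has 30 days -> 204 left
July 2058 has 31 days -> 173 left
August 2058 has 31 days -> 142 left
September 2058 has 30 days -> 112 left
October 2058 has 31 days -> 81 left
November 2058 has 30 days -> 51 left
December 2058 has 31 days -> 20 left
January 2059: 20 <= 31 -> lands on January 20

Result: 2059-01-20


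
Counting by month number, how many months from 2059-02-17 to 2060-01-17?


From February 2059 to January 2060
1 year * 12 = 12 months, minus 1 month = 11

11 months


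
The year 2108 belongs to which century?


Century = (year - 1) // 100 + 1
= (2108 - 1) // 100 + 1
= 2107 // 100 + 1
= 21 + 1

22nd century


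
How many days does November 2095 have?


November 2095

30 days


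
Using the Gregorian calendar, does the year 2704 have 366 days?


Gregorian leap year rule: divisible by 4, but not by 100, unless also by 400.
2704 is divisible by 4 but not 100 -> leap year

Yes


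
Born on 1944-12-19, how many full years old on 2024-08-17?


Birth: 1944-12-19
Reference: 2024-08-17
Year difference: 2024 - 1944 = 80
Birthday not yet reached in 2024, subtract 1

79 years old


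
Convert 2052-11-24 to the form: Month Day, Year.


ISO 2052-11-24 parses as year=2052, month=11, day=24
Month 11 -> November

November 24, 2052


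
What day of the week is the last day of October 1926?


October 1926 has 31 days
Anchor: Jan 1, 1926. With p = 1926 - 1 = 1925: (p + p//4 - p//100 + p//400) mod 7 = (1925 + 481 - 19 + 4) mod 7 = 2391 mod 7 = 4 -> Friday (Mon=0 ... Sun=6)
Days before October (Jan-Sep): 273; October 1 index = (4 + 273) mod 7 = 4 -> Friday
Last day offset: 31 - 1 = 30 days
Weekday index = (4 + 30) mod 7 = 6

Sunday, October 31


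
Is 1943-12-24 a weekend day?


Anchor: Jan 1, 1943. With p = 1943 - 1 = 1942: (p + p//4 - p//100 + p//400) mod 7 = (1942 + 485 - 19 + 4) mod 7 = 2412 mod 7 = 4 -> Friday (Mon=0 ... Sun=6)
Day of year: 358; offset = 357
Weekday index = (4 + 357) mod 7 = 4 -> Friday
Weekend days: Saturday, Sunday

No


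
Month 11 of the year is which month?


Month 11 of 12

November


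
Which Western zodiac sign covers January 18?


Date: January 18
Conventional tropical zodiac dates: Capricorn from December 22 onward; Aquarius starts January 20
January 18 falls within the Capricorn range

Capricorn


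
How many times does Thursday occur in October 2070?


October 2070 has 31 days
Anchor: Jan 1, 2070. With p = 2070 - 1 = 2069: (p + p//4 - p//100 + p//400) mod 7 = (2069 + 517 - 20 + 5) mod 7 = 2571 mod 7 = 2 -> Wednesday (Mon=0 ... Sun=6)
Days before October (Jan-Sep): 273; October 1 index = (2 + 273) mod 7 = 2 -> Wednesday
First Thursday is October 2
Thursdays: 2, 9, 16, 23, 30

5 Thursdays


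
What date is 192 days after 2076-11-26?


Start: 2076-11-26, add 192 days
November 2076 has 30 days: 30 - 26 = 4 days to November 30 -> 188 left
December 2076 has 31 days -> 157 left
January 2077 has 31 days -> 126 left
February 2077 has 28 days -> 98 left
March 2077 has 31 days -> 67 left
April 2077 has 30 days -> 37 left
May 2077 has 31 days -> 6 left
June 2077: 6 <= 30 -> lands on June 6

Result: 2077-06-06


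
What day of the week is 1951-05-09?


Date: May 9, 1951
Anchor: Jan 1, 1951. With p = 1951 - 1 = 1950: (p + p//4 - p//100 + p//400) mod 7 = (1950 + 487 - 19 + 4) mod 7 = 2422 mod 7 = 0 -> Monday (Mon=0 ... Sun=6)
Days before May (Jan-Apr): 120; offset = 120 + 9 - 1 = 128
Weekday index = (0 + 128) mod 7 = 2

Day of the week: Wednesday


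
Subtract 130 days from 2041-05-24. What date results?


Start: 2041-05-24, subtract 130 days
Back 24 days from May 24 reaches April 30, 2041 -> 106 left
April 2041 has 30 days -> back to March 31, 2041 -> 76 left
March 2041 has 31 days -> back to February 28, 2041 -> 45 left
February 2041 has 28 days -> back to January 31, 2041 -> 17 left
January 2041: 31 - 17 = 14 -> lands on January 14

Result: 2041-01-14


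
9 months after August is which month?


August is month 8
8 + 9 = 17; wrap: 17 - 12 = 5

May


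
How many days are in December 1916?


December 1916

31 days


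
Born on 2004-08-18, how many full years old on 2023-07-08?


Birth: 2004-08-18
Reference: 2023-07-08
Year difference: 2023 - 2004 = 19
Birthday not yet reached in 2023, subtract 1

18 years old


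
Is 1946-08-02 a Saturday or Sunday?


Anchor: Jan 1, 1946. With p = 1946 - 1 = 1945: (p + p//4 - p//100 + p//400) mod 7 = (1945 + 486 - 19 + 4) mod 7 = 2416 mod 7 = 1 -> Tuesday (Mon=0 ... Sun=6)
Day of year: 214; offset = 213
Weekday index = (1 + 213) mod 7 = 4 -> Friday
Weekend days: Saturday, Sunday

No


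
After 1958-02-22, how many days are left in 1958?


Day of year: 53 of 365
Remaining = 365 - 53

312 days


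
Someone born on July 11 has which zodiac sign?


Date: July 11
Conventional tropical zodiac dates: Cancer from June 21 onward; Leo starts July 23
July 11 falls within the Cancer range

Cancer


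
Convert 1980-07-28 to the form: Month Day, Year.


ISO 1980-07-28 parses as year=1980, month=07, day=28
Month 7 -> July

July 28, 1980


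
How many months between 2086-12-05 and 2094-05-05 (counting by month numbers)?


From December 2086 to May 2094
8 years * 12 = 96 months, minus 7 months = 89

89 months


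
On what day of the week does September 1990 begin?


Target: September 1, 1990
Anchor: Jan 1, 1990. With p = 1990 - 1 = 1989: (p + p//4 - p//100 + p//400) mod 7 = (1989 + 497 - 19 + 4) mod 7 = 2471 mod 7 = 0 -> Monday (Mon=0 ... Sun=6)
Days before September (Jan-Aug): 243 days
Weekday index = (0 + 243) mod 7 = 5

Saturday


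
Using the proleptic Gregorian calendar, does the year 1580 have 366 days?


Gregorian leap year rule: divisible by 4, but not by 100, unless also by 400.
1580 is divisible by 4 but not 100 -> leap year

Yes


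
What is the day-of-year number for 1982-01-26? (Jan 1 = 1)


Date: January 26, 1982
No months before January
Plus 26 days in January

Day of year: 26


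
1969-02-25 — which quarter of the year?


Month: February (month 2)
Q1: Jan-Mar, Q2: Apr-Jun, Q3: Jul-Sep, Q4: Oct-Dec

Q1


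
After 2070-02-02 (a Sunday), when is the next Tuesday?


Current: Sunday
Target: Tuesday
Days ahead: 2

Next Tuesday: 2070-02-04


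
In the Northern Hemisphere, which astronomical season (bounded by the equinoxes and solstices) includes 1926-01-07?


Date: January 7
Astronomical Winter (approx.; exact equinox/solstice day varies by year): December 21 to March 19
January 7 falls within the Winter window

Winter


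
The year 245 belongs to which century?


Century = (year - 1) // 100 + 1
= (245 - 1) // 100 + 1
= 244 // 100 + 1
= 2 + 1

3rd century


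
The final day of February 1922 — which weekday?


February 1922 has 28 days
Anchor: Jan 1, 1922. With p = 1922 - 1 = 1921: (p + p//4 - p//100 + p//400) mod 7 = (1921 + 480 - 19 + 4) mod 7 = 2386 mod 7 = 6 -> Sunday (Mon=0 ... Sun=6)
Days before February (Jan): 31; February 1 index = (6 + 31) mod 7 = 2 -> Wednesday
Last day offset: 28 - 1 = 27 days
Weekday index = (2 + 27) mod 7 = 1

Tuesday, February 28


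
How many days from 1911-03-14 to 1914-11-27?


From 1911-03-14 to 1914-11-27
1911-03-14: days before March = 31 + 28 = 59 (1911 is not a leap year); day of year = 59 + 14 = 73
1914-11-27: days before November = 31 + 28 + 31 + 30 + 31 + 30 + 31 + 31 + 30 + 31 = 304 (1914 is not a leap year); day of year = 304 + 27 = 331
Rest of 1911: 365 - 73 = 292
Full years 1912 (366), 1913 (365): 731
Total = 292 + 731 + 331 = 1354

1354 days


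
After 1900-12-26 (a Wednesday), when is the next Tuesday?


Current: Wednesday
Target: Tuesday
Days ahead: 6

Next Tuesday: 1901-01-01


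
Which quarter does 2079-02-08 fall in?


Month: February (month 2)
Q1: Jan-Mar, Q2: Apr-Jun, Q3: Jul-Sep, Q4: Oct-Dec

Q1


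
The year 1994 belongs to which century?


Century = (year - 1) // 100 + 1
= (1994 - 1) // 100 + 1
= 1993 // 100 + 1
= 19 + 1

20th century


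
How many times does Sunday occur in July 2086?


July 2086 has 31 days
Anchor: Jan 1, 2086. With p = 2086 - 1 = 2085: (p + p//4 - p//100 + p//400) mod 7 = (2085 + 521 - 20 + 5) mod 7 = 2591 mod 7 = 1 -> Tuesday (Mon=0 ... Sun=6)
Days before July (Jan-Jun): 181; July 1 index = (1 + 181) mod 7 = 0 -> Monday
First Sunday is July 7
Sundays: 7, 14, 21, 28

4 Sundays


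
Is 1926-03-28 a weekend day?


Anchor: Jan 1, 1926. With p = 1926 - 1 = 1925: (p + p//4 - p//100 + p//400) mod 7 = (1925 + 481 - 19 + 4) mod 7 = 2391 mod 7 = 4 -> Friday (Mon=0 ... Sun=6)
Day of year: 87; offset = 86
Weekday index = (4 + 86) mod 7 = 6 -> Sunday
Weekend days: Saturday, Sunday

Yes


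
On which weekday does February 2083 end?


February 2083 has 28 days
Anchor: Jan 1, 2083. With p = 2083 - 1 = 2082: (p + p//4 - p//100 + p//400) mod 7 = (2082 + 520 - 20 + 5) mod 7 = 2587 mod 7 = 4 -> Friday (Mon=0 ... Sun=6)
Days before February (Jan): 31; February 1 index = (4 + 31) mod 7 = 0 -> Monday
Last day offset: 28 - 1 = 27 days
Weekday index = (0 + 27) mod 7 = 6

Sunday, February 28


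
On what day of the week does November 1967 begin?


Target: November 1, 1967
Anchor: Jan 1, 1967. With p = 1967 - 1 = 1966: (p + p//4 - p//100 + p//400) mod 7 = (1966 + 491 - 19 + 4) mod 7 = 2442 mod 7 = 6 -> Sunday (Mon=0 ... Sun=6)
Days before November (Jan-Oct): 304 days
Weekday index = (6 + 304) mod 7 = 2

Wednesday


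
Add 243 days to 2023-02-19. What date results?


Start: 2023-02-19, add 243 days
February 2023 has 28 days: 28 - 19 = 9 days to February 28 -> 234 left
March 2023 has 31 days -> 203 left
April 2023 has 30 days -> 173 left
May 2023 has 31 days -> 142 left
June 2023 has 30 days -> 112 left
July 2023 has 31 days -> 81 left
August 2023 has 31 days -> 50 left
September 2023 has 30 days -> 20 left
October 2023: 20 <= 31 -> lands on October 20

Result: 2023-10-20


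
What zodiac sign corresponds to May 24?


Date: May 24
Conventional tropical zodiac dates: Gemini from May 21 onward; Cancer starts June 21
May 24 falls within the Gemini range

Gemini


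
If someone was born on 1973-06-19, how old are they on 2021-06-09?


Birth: 1973-06-19
Reference: 2021-06-09
Year difference: 2021 - 1973 = 48
Birthday not yet reached in 2021, subtract 1

47 years old


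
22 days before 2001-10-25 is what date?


Start: 2001-10-25, subtract 22 days
25 - 22 = 3 stays within October 2001

Result: 2001-10-03


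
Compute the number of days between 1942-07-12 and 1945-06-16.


From 1942-07-12 to 1945-06-16
1942-07-12: days before July = 31 + 28 + 31 + 30 + 31 + 30 = 181 (1942 is not a leap year); day of year = 181 + 12 = 193
1945-06-16: days before June = 31 + 28 + 31 + 30 + 31 = 151 (1945 is not a leap year); day of year = 151 + 16 = 167
Rest of 1942: 365 - 193 = 172
Full years 1943 (365), 1944 (366): 731
Total = 172 + 731 + 167 = 1070

1070 days


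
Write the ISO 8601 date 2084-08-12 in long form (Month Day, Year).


ISO 2084-08-12 parses as year=2084, month=08, day=12
Month 8 -> August

August 12, 2084


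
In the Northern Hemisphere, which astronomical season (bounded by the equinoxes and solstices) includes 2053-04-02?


Date: April 2
Astronomical Spring (approx.; exact equinox/solstice day varies by year): March 20 to June 20
April 2 falls within the Spring window

Spring


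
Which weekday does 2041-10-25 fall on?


Date: October 25, 2041
Anchor: Jan 1, 2041. With p = 2041 - 1 = 2040: (p + p//4 - p//100 + p//400) mod 7 = (2040 + 510 - 20 + 5) mod 7 = 2535 mod 7 = 1 -> Tuesday (Mon=0 ... Sun=6)
Days before October (Jan-Sep): 273; offset = 273 + 25 - 1 = 297
Weekday index = (1 + 297) mod 7 = 4

Day of the week: Friday


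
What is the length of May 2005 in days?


May 2005

31 days


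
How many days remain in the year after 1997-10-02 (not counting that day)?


Day of year: 275 of 365
Remaining = 365 - 275

90 days


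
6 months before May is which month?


May is month 5
5 - 6 = -1; wrap: -1 + 12 = 11

November


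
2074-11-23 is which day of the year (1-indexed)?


Date: November 23, 2074
Days in months 1 through 10: 304
Plus 23 days in November

Day of year: 327


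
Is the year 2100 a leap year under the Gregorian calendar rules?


Gregorian leap year rule: divisible by 4, but not by 100, unless also by 400.
2100 is divisible by 100 but not 400 -> not a leap year

No


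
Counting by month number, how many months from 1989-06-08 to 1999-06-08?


From June 1989 to June 1999
10 years * 12 = 120 months = 120

120 months


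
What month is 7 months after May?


May is month 5
5 + 7 = 12

December


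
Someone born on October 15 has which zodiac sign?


Date: October 15
Conventional tropical zodiac dates: Libra from September 23 onward; Scorpio starts October 23
October 15 falls within the Libra range

Libra


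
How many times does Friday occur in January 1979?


January 1979 has 31 days
Anchor: Jan 1, 1979. With p = 1979 - 1 = 1978: (p + p//4 - p//100 + p//400) mod 7 = (1978 + 494 - 19 + 4) mod 7 = 2457 mod 7 = 0 -> Monday (Mon=0 ... Sun=6)
January 1 is the anchor itself -> Monday
First Friday is January 5
Fridays: 5, 12, 19, 26

4 Fridays


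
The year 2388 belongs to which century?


Century = (year - 1) // 100 + 1
= (2388 - 1) // 100 + 1
= 2387 // 100 + 1
= 23 + 1

24th century


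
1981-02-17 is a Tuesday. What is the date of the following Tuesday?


Current: Tuesday
Target: Tuesday
Days ahead: 7

Next Tuesday: 1981-02-24


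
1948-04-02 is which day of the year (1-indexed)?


Date: April 2, 1948
Days in months 1 through 3: 91
Plus 2 days in April

Day of year: 93


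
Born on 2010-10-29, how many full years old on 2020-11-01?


Birth: 2010-10-29
Reference: 2020-11-01
Year difference: 2020 - 2010 = 10

10 years old


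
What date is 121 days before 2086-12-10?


Start: 2086-12-10, subtract 121 days
Back 10 days from December 10 reaches November 30, 2086 -> 111 left
November 2086 has 30 days -> back to October 31, 2086 -> 81 left
October 2086 has 31 days -> back to September 30, 2086 -> 50 left
September 2086 has 30 days -> back to August 31, 2086 -> 20 left
August 2086: 31 - 20 = 11 -> lands on August 11

Result: 2086-08-11


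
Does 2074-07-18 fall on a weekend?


Anchor: Jan 1, 2074. With p = 2074 - 1 = 2073: (p + p//4 - p//100 + p//400) mod 7 = (2073 + 518 - 20 + 5) mod 7 = 2576 mod 7 = 0 -> Monday (Mon=0 ... Sun=6)
Day of year: 199; offset = 198
Weekday index = (0 + 198) mod 7 = 2 -> Wednesday
Weekend days: Saturday, Sunday

No


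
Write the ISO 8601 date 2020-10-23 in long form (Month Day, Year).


ISO 2020-10-23 parses as year=2020, month=10, day=23
Month 10 -> October

October 23, 2020


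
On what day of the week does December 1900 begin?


Target: December 1, 1900
Anchor: Jan 1, 1900. With p = 1900 - 1 = 1899: (p + p//4 - p//100 + p//400) mod 7 = (1899 + 474 - 18 + 4) mod 7 = 2359 mod 7 = 0 -> Monday (Mon=0 ... Sun=6)
Days before December (Jan-Nov): 334 days
Weekday index = (0 + 334) mod 7 = 5

Saturday


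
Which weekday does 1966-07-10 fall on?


Date: July 10, 1966
Anchor: Jan 1, 1966. With p = 1966 - 1 = 1965: (p + p//4 - p//100 + p//400) mod 7 = (1965 + 491 - 19 + 4) mod 7 = 2441 mod 7 = 5 -> Saturday (Mon=0 ... Sun=6)
Days before July (Jan-Jun): 181; offset = 181 + 10 - 1 = 190
Weekday index = (5 + 190) mod 7 = 6

Day of the week: Sunday


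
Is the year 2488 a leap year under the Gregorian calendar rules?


Gregorian leap year rule: divisible by 4, but not by 100, unless also by 400.
2488 is divisible by 4 but not 100 -> leap year

Yes


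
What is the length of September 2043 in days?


September 2043

30 days


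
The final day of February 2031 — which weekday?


February 2031 has 28 days
Anchor: Jan 1, 2031. With p = 2031 - 1 = 2030: (p + p//4 - p//100 + p//400) mod 7 = (2030 + 507 - 20 + 5) mod 7 = 2522 mod 7 = 2 -> Wednesday (Mon=0 ... Sun=6)
Days before February (Jan): 31; February 1 index = (2 + 31) mod 7 = 5 -> Saturday
Last day offset: 28 - 1 = 27 days
Weekday index = (5 + 27) mod 7 = 4

Friday, February 28


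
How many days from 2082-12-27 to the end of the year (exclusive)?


Day of year: 361 of 365
Remaining = 365 - 361

4 days


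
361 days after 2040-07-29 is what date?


Start: 2040-07-29, add 361 days
July 2040 has 31 days: 31 - 29 = 2 days to July 31 -> 359 left
August 2040 has 31 days -> 328 left
September 2040 has 30 days -> 298 left
October 2040 has 31 days -> 267 left
November 2040 has 30 days -> 237 left
December 2040 has 31 days -> 206 left
January 2041 has 31 days -> 175 left
February 2041 has 28 days -> 147 left
March 2041 has 31 days -> 116 left
April 2041 has 30 days -> 86 left
May 2041 has 31 days -> 55 left
June 2041 has 30 days -> 25 left
July 2041: 25 <= 31 -> lands on July 25

Result: 2041-07-25


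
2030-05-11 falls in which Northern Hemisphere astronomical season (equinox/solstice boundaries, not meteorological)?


Date: May 11
Astronomical Spring (approx.; exact equinox/solstice day varies by year): March 20 to June 20
May 11 falls within the Spring window

Spring


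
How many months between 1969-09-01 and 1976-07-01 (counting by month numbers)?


From September 1969 to July 1976
7 years * 12 = 84 months, minus 2 months = 82

82 months


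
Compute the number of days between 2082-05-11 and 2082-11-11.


From 2082-05-11 to 2082-11-11
2082-05-11: days before May = 31 + 28 + 31 + 30 = 120 (2082 is not a leap year); day of year = 120 + 11 = 131
2082-11-11: days before November = 31 + 28 + 31 + 30 + 31 + 30 + 31 + 31 + 30 + 31 = 304 (2082 is not a leap year); day of year = 304 + 11 = 315
Same year: 315 - 131 = 184

184 days


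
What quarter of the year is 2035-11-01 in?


Month: November (month 11)
Q1: Jan-Mar, Q2: Apr-Jun, Q3: Jul-Sep, Q4: Oct-Dec

Q4


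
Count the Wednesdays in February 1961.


February 1961 has 28 days
Anchor: Jan 1, 1961. With p = 1961 - 1 = 1960: (p + p//4 - p//100 + p//400) mod 7 = (1960 + 490 - 19 + 4) mod 7 = 2435 mod 7 = 6 -> Sunday (Mon=0 ... Sun=6)
Days before February (Jan): 31; February 1 index = (6 + 31) mod 7 = 2 -> Wednesday
First Wednesday is February 1
Wednesdays: 1, 8, 15, 22

4 Wednesdays


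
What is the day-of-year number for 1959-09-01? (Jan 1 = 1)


Date: September 1, 1959
Days in months 1 through 8: 243
Plus 1 days in September

Day of year: 244


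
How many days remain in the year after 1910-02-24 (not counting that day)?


Day of year: 55 of 365
Remaining = 365 - 55

310 days


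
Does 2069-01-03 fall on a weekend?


Anchor: Jan 1, 2069. With p = 2069 - 1 = 2068: (p + p//4 - p//100 + p//400) mod 7 = (2068 + 517 - 20 + 5) mod 7 = 2570 mod 7 = 1 -> Tuesday (Mon=0 ... Sun=6)
Day of year: 3; offset = 2
Weekday index = (1 + 2) mod 7 = 3 -> Thursday
Weekend days: Saturday, Sunday

No


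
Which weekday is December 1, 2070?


Target: December 1, 2070
Anchor: Jan 1, 2070. With p = 2070 - 1 = 2069: (p + p//4 - p//100 + p//400) mod 7 = (2069 + 517 - 20 + 5) mod 7 = 2571 mod 7 = 2 -> Wednesday (Mon=0 ... Sun=6)
Days before December (Jan-Nov): 334 days
Weekday index = (2 + 334) mod 7 = 0

Monday


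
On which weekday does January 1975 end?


January 1975 has 31 days
Anchor: Jan 1, 1975. With p = 1975 - 1 = 1974: (p + p//4 - p//100 + p//400) mod 7 = (1974 + 493 - 19 + 4) mod 7 = 2452 mod 7 = 2 -> Wednesday (Mon=0 ... Sun=6)
January 1 is the anchor itself -> Wednesday
Last day offset: 31 - 1 = 30 days
Weekday index = (2 + 30) mod 7 = 4

Friday, January 31


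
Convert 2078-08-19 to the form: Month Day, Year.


ISO 2078-08-19 parses as year=2078, month=08, day=19
Month 8 -> August

August 19, 2078


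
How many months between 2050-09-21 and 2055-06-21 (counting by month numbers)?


From September 2050 to June 2055
5 years * 12 = 60 months, minus 3 months = 57

57 months


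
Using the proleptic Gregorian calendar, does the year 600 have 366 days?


Gregorian leap year rule: divisible by 4, but not by 100, unless also by 400.
600 is divisible by 100 but not 400 -> not a leap year

No


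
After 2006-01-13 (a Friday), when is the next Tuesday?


Current: Friday
Target: Tuesday
Days ahead: 4

Next Tuesday: 2006-01-17


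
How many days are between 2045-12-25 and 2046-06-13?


From 2045-12-25 to 2046-06-13
2045-12-25: days before December = 31 + 28 + 31 + 30 + 31 + 30 + 31 + 31 + 30 + 31 + 30 = 334 (2045 is not a leap year); day of year = 334 + 25 = 359
2046-06-13: days before June = 31 + 28 + 31 + 30 + 31 = 151 (2046 is not a leap year); day of year = 151 + 13 = 164
Rest of 2045: 365 - 359 = 6
Total = 6 + 164 = 170

170 days


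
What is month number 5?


Month 5 of 12

May


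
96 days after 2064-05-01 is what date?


Start: 2064-05-01, add 96 days
May 2064 has 31 days: 31 - 1 = 30 days to May 31 -> 66 left
June 2064 has 30 days -> 36 left
July 2064 has 31 days -> 5 left
August 2064: 5 <= 31 -> lands on August 5

Result: 2064-08-05


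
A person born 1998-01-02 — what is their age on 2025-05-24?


Birth: 1998-01-02
Reference: 2025-05-24
Year difference: 2025 - 1998 = 27

27 years old


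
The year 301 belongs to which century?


Century = (year - 1) // 100 + 1
= (301 - 1) // 100 + 1
= 300 // 100 + 1
= 3 + 1

4th century


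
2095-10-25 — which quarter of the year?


Month: October (month 10)
Q1: Jan-Mar, Q2: Apr-Jun, Q3: Jul-Sep, Q4: Oct-Dec

Q4


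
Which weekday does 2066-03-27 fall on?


Date: March 27, 2066
Anchor: Jan 1, 2066. With p = 2066 - 1 = 2065: (p + p//4 - p//100 + p//400) mod 7 = (2065 + 516 - 20 + 5) mod 7 = 2566 mod 7 = 4 -> Friday (Mon=0 ... Sun=6)
Days before March (Jan-Feb): 59; offset = 59 + 27 - 1 = 85
Weekday index = (4 + 85) mod 7 = 5

Day of the week: Saturday


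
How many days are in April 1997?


April 1997

30 days


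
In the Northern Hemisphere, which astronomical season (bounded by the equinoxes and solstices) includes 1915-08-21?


Date: August 21
Astronomical Summer (approx.; exact equinox/solstice day varies by year): June 21 to September 21
August 21 falls within the Summer window

Summer


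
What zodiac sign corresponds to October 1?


Date: October 1
Conventional tropical zodiac dates: Libra from September 23 onward; Scorpio starts October 23
October 1 falls within the Libra range

Libra


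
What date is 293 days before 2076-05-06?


Start: 2076-05-06, subtract 293 days
Back 6 days from May 6 reaches April 30, 2076 -> 287 left
April 2076 has 30 days -> back to March 31, 2076 -> 257 left
March 2076 has 31 days -> back to February 29, 2076 -> 226 left
February 2076 has 29 days -> back to January 31, 2076 -> 197 left
January 2076 has 31 days -> back to December 31, 2075 -> 166 left
December 2075 has 31 days -> back to November 30, 2075 -> 135 left
November 2075 has 30 days -> back to October 31, 2075 -> 105 left
October 2075 has 31 days -> back to September 30, 2075 -> 74 left
September 2075 has 30 days -> back to August 31, 2075 -> 44 left
August 2075 has 31 days -> back to July 31, 2075 -> 13 left
July 2075: 31 - 13 = 18 -> lands on July 18

Result: 2075-07-18


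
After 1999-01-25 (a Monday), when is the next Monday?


Current: Monday
Target: Monday
Days ahead: 7

Next Monday: 1999-02-01


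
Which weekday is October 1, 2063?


Target: October 1, 2063
Anchor: Jan 1, 2063. With p = 2063 - 1 = 2062: (p + p//4 - p//100 + p//400) mod 7 = (2062 + 515 - 20 + 5) mod 7 = 2562 mod 7 = 0 -> Monday (Mon=0 ... Sun=6)
Days before October (Jan-Sep): 273 days
Weekday index = (0 + 273) mod 7 = 0

Monday


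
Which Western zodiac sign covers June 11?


Date: June 11
Conventional tropical zodiac dates: Gemini from May 21 onward; Cancer starts June 21
June 11 falls within the Gemini range

Gemini


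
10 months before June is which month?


June is month 6
6 - 10 = -4; wrap: -4 + 12 = 8

August


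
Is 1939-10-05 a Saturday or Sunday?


Anchor: Jan 1, 1939. With p = 1939 - 1 = 1938: (p + p//4 - p//100 + p//400) mod 7 = (1938 + 484 - 19 + 4) mod 7 = 2407 mod 7 = 6 -> Sunday (Mon=0 ... Sun=6)
Day of year: 278; offset = 277
Weekday index = (6 + 277) mod 7 = 3 -> Thursday
Weekend days: Saturday, Sunday

No


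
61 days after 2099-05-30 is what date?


Start: 2099-05-30, add 61 days
May 2099 has 31 days: 31 - 30 = 1 day to May 31 -> 60 left
June 2099 has 30 days -> 30 left
July 2099: 30 <= 31 -> lands on July 30

Result: 2099-07-30


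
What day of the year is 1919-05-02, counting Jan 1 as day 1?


Date: May 2, 1919
Days in months 1 through 4: 120
Plus 2 days in May

Day of year: 122


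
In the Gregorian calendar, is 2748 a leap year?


Gregorian leap year rule: divisible by 4, but not by 100, unless also by 400.
2748 is divisible by 4 but not 100 -> leap year

Yes


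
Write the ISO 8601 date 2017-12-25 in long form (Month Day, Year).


ISO 2017-12-25 parses as year=2017, month=12, day=25
Month 12 -> December

December 25, 2017


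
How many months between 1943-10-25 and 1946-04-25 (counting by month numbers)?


From October 1943 to April 1946
3 years * 12 = 36 months, minus 6 months = 30

30 months


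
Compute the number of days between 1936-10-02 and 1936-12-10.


From 1936-10-02 to 1936-12-10
1936-10-02: days before October = 31 + 29 + 31 + 30 + 31 + 30 + 31 + 31 + 30 = 274 (1936 is a leap year); day of year = 274 + 2 = 276
1936-12-10: days before December = 31 + 29 + 31 + 30 + 31 + 30 + 31 + 31 + 30 + 31 + 30 = 335 (1936 is a leap year); day of year = 335 + 10 = 345
Same year: 345 - 276 = 69

69 days


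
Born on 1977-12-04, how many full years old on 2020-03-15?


Birth: 1977-12-04
Reference: 2020-03-15
Year difference: 2020 - 1977 = 43
Birthday not yet reached in 2020, subtract 1

42 years old


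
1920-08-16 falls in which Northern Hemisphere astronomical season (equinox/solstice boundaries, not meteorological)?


Date: August 16
Astronomical Summer (approx.; exact equinox/solstice day varies by year): June 21 to September 21
August 16 falls within the Summer window

Summer


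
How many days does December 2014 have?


December 2014

31 days


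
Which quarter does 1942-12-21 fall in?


Month: December (month 12)
Q1: Jan-Mar, Q2: Apr-Jun, Q3: Jul-Sep, Q4: Oct-Dec

Q4


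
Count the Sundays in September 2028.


September 2028 has 30 days
Anchor: Jan 1, 2028. With p = 2028 - 1 = 2027: (p + p//4 - p//100 + p//400) mod 7 = (2027 + 506 - 20 + 5) mod 7 = 2518 mod 7 = 5 -> Saturday (Mon=0 ... Sun=6)
Days before September (Jan-Aug): 244; September 1 index = (5 + 244) mod 7 = 4 -> Friday
First Sunday is September 3
Sundays: 3, 10, 17, 24

4 Sundays


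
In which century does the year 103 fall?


Century = (year - 1) // 100 + 1
= (103 - 1) // 100 + 1
= 102 // 100 + 1
= 1 + 1

2nd century


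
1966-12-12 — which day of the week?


Date: December 12, 1966
Anchor: Jan 1, 1966. With p = 1966 - 1 = 1965: (p + p//4 - p//100 + p//400) mod 7 = (1965 + 491 - 19 + 4) mod 7 = 2441 mod 7 = 5 -> Saturday (Mon=0 ... Sun=6)
Days before December (Jan-Nov): 334; offset = 334 + 12 - 1 = 345
Weekday index = (5 + 345) mod 7 = 0

Day of the week: Monday


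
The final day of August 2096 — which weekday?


August 2096 has 31 days
Anchor: Jan 1, 2096. With p = 2096 - 1 = 2095: (p + p//4 - p//100 + p//400) mod 7 = (2095 + 523 - 20 + 5) mod 7 = 2603 mod 7 = 6 -> Sunday (Mon=0 ... Sun=6)
Days before August (Jan-Jul): 213; August 1 index = (6 + 213) mod 7 = 2 -> Wednesday
Last day offset: 31 - 1 = 30 days
Weekday index = (2 + 30) mod 7 = 4

Friday, August 31


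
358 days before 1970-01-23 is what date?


Start: 1970-01-23, subtract 358 days
Back 23 days from January 23 reaches December 31, 1969 -> 335 left
December 1969 has 31 days -> back to November 30, 1969 -> 304 left
November 1969 has 30 days -> back to October 31, 1969 -> 274 left
October 1969 has 31 days -> back to September 30, 1969 -> 243 left
September 1969 has 30 days -> back to August 31, 1969 -> 213 left
August 1969 has 31 days -> back to July 31, 1969 -> 182 left
July 1969 has 31 days -> back to June 30, 1969 -> 151 left
June 1969 has 30 days -> back to May 31, 1969 -> 121 left
May 1969 has 31 days -> back to April 30, 1969 -> 90 left
April 1969 has 30 days -> back to March 31, 1969 -> 60 left
March 1969 has 31 days -> back to February 28, 1969 -> 29 left
February 1969 has 28 days -> back to January 31, 1969 -> 1 left
January 1969: 31 - 1 = 30 -> lands on January 30

Result: 1969-01-30
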